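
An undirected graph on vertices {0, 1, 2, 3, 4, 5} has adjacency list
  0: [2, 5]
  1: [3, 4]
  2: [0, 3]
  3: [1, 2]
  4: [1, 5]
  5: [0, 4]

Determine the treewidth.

2

A width-2 tree decomposition is:
Bags: B1 = {0, 2, 5}  B2 = {2, 3, 5}  B3 = {1, 3, 5}  B4 = {1, 4, 5}
Tree: B1–B2, B2–B3, B3–B4
Each bag holds 3 vertices, so the decomposition has width 2, which upper-bounds the treewidth. The edges 5–0–2–3–1–4–5 form a cycle, so G is not a tree and its treewidth is at least 2. Therefore the treewidth is 2.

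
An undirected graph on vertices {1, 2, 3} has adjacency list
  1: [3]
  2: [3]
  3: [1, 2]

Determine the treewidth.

A width-1 tree decomposition is:
Bags: B1 = {1, 3}  B2 = {2, 3}
Tree: B1–B2
Each bag holds 2 vertices, so the decomposition has width 1, which upper-bounds the treewidth. G has an edge, so its treewidth is at least 1. Therefore the treewidth is 1.

1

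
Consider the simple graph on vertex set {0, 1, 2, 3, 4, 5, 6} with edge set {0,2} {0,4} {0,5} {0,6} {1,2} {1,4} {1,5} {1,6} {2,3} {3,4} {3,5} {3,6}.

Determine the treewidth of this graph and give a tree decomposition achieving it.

Every bag has size at most 4, so the width is 4 − 1 = 3 and tw(G) ≤ 3. For the lower bound: the 4 vertex sets {3,5}, {1,4}, {0}, {2} are disjoint, each induces a connected subgraph, and every pair is joined by at least one edge of G. Contracting each set to a single vertex therefore yields K_{4} as a minor, and since treewidth is minor-monotone, tw(G) ≥ tw(K_{4}) = 3. Hence tw(G) = 3 exactly.

Treewidth 3.
Bags: B1 = {0, 1, 3, 5}  B2 = {0, 1, 3, 4}  B3 = {0, 1, 2, 3}  B4 = {0, 1, 3, 6}
Tree: B1–B2, B2–B3, B3–B4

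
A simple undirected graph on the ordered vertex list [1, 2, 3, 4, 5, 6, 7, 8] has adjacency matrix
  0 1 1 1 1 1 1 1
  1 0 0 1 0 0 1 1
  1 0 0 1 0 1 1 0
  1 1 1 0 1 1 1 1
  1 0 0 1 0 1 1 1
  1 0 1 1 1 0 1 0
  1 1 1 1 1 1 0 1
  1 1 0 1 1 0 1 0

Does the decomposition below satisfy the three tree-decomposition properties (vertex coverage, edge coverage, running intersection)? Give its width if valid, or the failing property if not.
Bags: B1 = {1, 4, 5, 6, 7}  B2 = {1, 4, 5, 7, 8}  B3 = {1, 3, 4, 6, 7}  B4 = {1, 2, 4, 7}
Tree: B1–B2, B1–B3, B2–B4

No — edge (8,2) lies in no bag.

A tree decomposition must satisfy three properties: every vertex lies in some bag; for every edge, both endpoints lie together in some bag; and for every vertex, the bags containing it form a connected subtree. Here edge (8,2) lies in no bag, so the decomposition is invalid.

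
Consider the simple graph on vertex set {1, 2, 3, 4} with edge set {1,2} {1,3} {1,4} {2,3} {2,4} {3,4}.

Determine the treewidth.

A width-3 tree decomposition is:
Bags: B1 = {1, 2, 3, 4}
Tree: (single bag)
With just one bag of size 4, the width is 4 − 1 = 3, so tw(G) ≤ 3. On the other hand G contains the 4-clique {1, 2, 3, 4}. A clique must lie in a single bag of any decomposition, so no decomposition can have width below 3. Therefore the treewidth is 3.

3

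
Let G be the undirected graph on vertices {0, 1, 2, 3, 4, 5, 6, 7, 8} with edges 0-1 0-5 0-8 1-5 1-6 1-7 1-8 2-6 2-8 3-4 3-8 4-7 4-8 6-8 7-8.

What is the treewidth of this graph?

2

A width-2 tree decomposition is:
Bags: B1 = {4, 7, 8}  B2 = {1, 7, 8}  B3 = {0, 1, 8}  B4 = {3, 4, 8}  B5 = {1, 6, 8}  B6 = {2, 6, 8}  B7 = {0, 1, 5}
Tree: B1–B2, B2–B3, B1–B4, B2–B5, B5–B6, B3–B7
The largest bag has 3 vertices, giving width 2; this decomposition certifies tw(G) ≤ 2. For the lower bound, the 3 vertices {0, 1, 8} are pairwise adjacent, and any tree decomposition puts a clique entirely inside one bag — forcing width ≥ 2. The upper and lower bounds meet at 2, so that is the treewidth.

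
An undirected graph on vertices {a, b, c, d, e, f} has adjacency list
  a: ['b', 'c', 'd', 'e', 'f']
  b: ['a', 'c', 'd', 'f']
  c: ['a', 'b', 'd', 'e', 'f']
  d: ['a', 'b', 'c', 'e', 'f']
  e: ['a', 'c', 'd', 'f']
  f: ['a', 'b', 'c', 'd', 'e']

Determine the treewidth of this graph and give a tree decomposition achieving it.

Treewidth 4.
Bags: B1 = {a, c, d, e, f}  B2 = {a, b, c, d, f}
Tree: B1–B2

Every bag has size at most 5, so the width is 5 − 1 = 4 and tw(G) ≤ 4. For the lower bound, the 5 vertices {a, c, d, e, f} are pairwise adjacent, and any tree decomposition puts a clique entirely inside one bag — forcing width ≥ 4. Combining the bounds, tw(G) = 4.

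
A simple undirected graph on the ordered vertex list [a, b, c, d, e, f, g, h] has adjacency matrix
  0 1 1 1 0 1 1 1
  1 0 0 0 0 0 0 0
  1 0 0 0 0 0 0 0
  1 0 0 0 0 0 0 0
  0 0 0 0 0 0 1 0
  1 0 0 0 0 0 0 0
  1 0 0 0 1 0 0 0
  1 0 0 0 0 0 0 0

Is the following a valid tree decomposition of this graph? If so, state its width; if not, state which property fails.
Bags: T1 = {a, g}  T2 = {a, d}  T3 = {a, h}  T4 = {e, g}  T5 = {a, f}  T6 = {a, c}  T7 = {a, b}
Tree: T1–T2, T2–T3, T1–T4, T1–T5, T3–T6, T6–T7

Yes; width 1.

Vertex coverage: the bags together contain {a, b, c, d, e, f, g, h}, the full vertex set. Edge coverage: each edge of G has both endpoints in at least one bag. Running intersection: for every vertex, the bags containing it form a connected subtree. All three properties hold, so this is a valid tree decomposition of width max|bag| − 1 = 1, and hence tw(G) ≤ 1.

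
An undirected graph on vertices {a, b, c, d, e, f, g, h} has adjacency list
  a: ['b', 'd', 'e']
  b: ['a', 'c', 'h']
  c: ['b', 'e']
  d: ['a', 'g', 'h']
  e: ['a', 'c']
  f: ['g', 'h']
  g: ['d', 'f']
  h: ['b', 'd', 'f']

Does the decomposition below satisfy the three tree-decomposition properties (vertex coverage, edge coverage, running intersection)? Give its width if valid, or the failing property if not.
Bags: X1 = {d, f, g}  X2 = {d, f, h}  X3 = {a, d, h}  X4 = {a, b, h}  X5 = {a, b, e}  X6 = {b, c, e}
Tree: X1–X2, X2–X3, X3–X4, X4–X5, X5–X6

Every vertex of G appears in some bag (union = {a, b, c, d, e, f, g, h}); every edge is covered by a bag; and for each vertex v the set of bags containing v is connected in the bag tree. The decomposition is therefore valid. The largest bag has 3 vertices, so the width is 2.

Yes; width 2.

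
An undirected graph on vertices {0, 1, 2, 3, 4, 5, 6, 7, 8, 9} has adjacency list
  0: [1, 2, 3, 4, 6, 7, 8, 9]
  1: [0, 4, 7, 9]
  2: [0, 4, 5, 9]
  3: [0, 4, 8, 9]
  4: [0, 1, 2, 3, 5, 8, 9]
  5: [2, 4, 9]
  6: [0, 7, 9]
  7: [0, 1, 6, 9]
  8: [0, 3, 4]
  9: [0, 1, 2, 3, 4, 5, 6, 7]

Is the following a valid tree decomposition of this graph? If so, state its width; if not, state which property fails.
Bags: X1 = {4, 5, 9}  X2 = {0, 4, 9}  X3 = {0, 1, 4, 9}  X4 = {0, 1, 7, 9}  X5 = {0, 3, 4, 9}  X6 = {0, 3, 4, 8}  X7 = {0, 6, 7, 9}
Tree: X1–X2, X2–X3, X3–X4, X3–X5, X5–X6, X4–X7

No — vertex 2 appears in no bag.

A tree decomposition must satisfy three properties: every vertex lies in some bag; for every edge, both endpoints lie together in some bag; and for every vertex, the bags containing it form a connected subtree. Here vertex 2 appears in no bag, so the decomposition is invalid.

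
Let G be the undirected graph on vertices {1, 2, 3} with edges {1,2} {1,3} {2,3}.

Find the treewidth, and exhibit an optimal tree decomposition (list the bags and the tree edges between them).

Treewidth 2.
One such decomposition:
Bags: B1 = {1, 2, 3}
Tree: (single bag)

A single bag containing all 3 vertices is trivially a valid decomposition of width 2. On the other hand G contains the 3-clique {1, 2, 3}. A clique must lie in a single bag of any decomposition, so no decomposition can have width below 2. Therefore the treewidth is 2.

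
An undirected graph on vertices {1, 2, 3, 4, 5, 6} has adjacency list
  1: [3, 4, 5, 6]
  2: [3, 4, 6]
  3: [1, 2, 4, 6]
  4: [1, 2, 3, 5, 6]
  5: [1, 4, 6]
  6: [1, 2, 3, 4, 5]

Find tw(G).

A width-3 tree decomposition is:
Bags: B1 = {2, 3, 4, 6}  B2 = {1, 3, 4, 6}  B3 = {1, 4, 5, 6}
Tree: B1–B2, B2–B3
The largest bag has 4 vertices, giving width 3; this decomposition certifies tw(G) ≤ 3. Conversely, {1, 3, 4, 6} is a clique of size 4, and the vertices of any clique must share a bag in every tree decomposition; so some bag has ≥ 4 vertices and tw(G) ≥ 3. Combining the bounds, tw(G) = 3.

3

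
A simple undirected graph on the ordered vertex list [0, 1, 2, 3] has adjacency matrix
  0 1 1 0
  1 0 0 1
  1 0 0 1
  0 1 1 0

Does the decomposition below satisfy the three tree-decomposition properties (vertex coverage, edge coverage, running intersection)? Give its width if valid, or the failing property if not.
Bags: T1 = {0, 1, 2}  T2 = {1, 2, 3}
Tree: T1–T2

Every vertex of G appears in some bag (union = {0, 1, 2, 3}); every edge is covered by a bag; and for each vertex v the set of bags containing v is connected in the bag tree. The decomposition is therefore valid. The largest bag has 3 vertices, so the width is 2.

Yes; width 2.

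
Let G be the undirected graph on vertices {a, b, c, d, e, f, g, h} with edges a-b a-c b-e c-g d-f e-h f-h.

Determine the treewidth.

1

A width-1 tree decomposition is:
Bags: B1 = {c, g}  B2 = {a, c}  B3 = {a, b}  B4 = {b, e}  B5 = {e, h}  B6 = {f, h}  B7 = {d, f}
Tree: B1–B2, B2–B3, B3–B4, B4–B5, B5–B6, B6–B7
The largest bag has 2 vertices, giving width 1; this decomposition certifies tw(G) ≤ 1. G has an edge, so its treewidth is at least 1. Therefore the treewidth is 1.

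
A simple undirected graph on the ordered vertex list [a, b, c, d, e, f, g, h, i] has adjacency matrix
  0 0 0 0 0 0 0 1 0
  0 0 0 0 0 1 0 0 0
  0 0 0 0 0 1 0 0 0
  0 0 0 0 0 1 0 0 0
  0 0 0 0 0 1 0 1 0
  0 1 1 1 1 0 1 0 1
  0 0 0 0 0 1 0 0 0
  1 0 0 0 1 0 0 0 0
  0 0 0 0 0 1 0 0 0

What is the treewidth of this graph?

1

A width-1 tree decomposition is:
Bags: B1 = {e, f}  B2 = {d, f}  B3 = {c, f}  B4 = {f, i}  B5 = {f, g}  B6 = {e, h}  B7 = {a, h}  B8 = {b, f}
Tree: B1–B2, B2–B3, B3–B4, B4–B5, B1–B6, B6–B7, B3–B8
Each bag holds 2 vertices, so the decomposition has width 1, which upper-bounds the treewidth. Since G has at least one edge (e.g. e–f), it is not an edgeless graph, so tw(G) ≥ 1. Hence tw(G) = 1 exactly.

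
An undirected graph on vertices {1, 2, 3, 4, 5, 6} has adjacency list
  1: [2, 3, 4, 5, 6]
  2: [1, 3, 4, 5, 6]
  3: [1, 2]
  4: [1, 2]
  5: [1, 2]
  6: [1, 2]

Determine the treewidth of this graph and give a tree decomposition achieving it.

Treewidth 2.
Bags: B1 = {1, 2, 5}  B2 = {1, 2, 6}  B3 = {1, 2, 4}  B4 = {1, 2, 3}
Tree: B1–B2, B1–B3, B1–B4

The largest bag has 3 vertices, giving width 2; this decomposition certifies tw(G) ≤ 2. For the lower bound, the 3 vertices {1, 2, 3} are pairwise adjacent, and any tree decomposition puts a clique entirely inside one bag — forcing width ≥ 2. Therefore the treewidth is 2.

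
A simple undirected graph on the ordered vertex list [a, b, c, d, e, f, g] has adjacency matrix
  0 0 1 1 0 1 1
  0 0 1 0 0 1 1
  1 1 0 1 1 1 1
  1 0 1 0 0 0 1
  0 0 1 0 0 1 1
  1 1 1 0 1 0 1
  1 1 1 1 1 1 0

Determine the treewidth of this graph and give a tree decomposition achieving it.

Every bag has size at most 4, so the width is 4 − 1 = 3 and tw(G) ≤ 3. Conversely, {a, c, d, g} is a clique of size 4, and the vertices of any clique must share a bag in every tree decomposition; so some bag has ≥ 4 vertices and tw(G) ≥ 3. Therefore the treewidth is 3.

Treewidth 3.
One optimal decomposition is:
Bags: B1 = {c, e, f, g}  B2 = {a, c, f, g}  B3 = {b, c, f, g}  B4 = {a, c, d, g}
Tree: B1–B2, B2–B3, B2–B4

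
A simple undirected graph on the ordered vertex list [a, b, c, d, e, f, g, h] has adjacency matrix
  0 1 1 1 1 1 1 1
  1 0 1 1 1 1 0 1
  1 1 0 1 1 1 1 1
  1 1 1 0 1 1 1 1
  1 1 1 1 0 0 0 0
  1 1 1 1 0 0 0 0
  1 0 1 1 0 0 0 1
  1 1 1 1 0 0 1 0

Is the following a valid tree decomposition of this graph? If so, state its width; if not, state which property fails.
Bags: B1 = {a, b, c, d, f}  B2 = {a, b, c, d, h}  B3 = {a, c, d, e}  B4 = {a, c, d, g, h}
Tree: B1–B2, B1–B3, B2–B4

No — edge (b,e) lies in no bag.

A tree decomposition must satisfy three properties: every vertex lies in some bag; for every edge, both endpoints lie together in some bag; and for every vertex, the bags containing it form a connected subtree. Here edge (b,e) lies in no bag, so the decomposition is invalid.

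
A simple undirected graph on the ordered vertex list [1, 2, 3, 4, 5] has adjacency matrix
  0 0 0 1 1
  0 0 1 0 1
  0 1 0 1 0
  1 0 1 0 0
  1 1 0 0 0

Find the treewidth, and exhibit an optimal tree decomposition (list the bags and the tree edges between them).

The largest bag has 3 vertices, giving width 2; this decomposition certifies tw(G) ≤ 2. For the lower bound, G contains the cycle 5–2–3–4–1–5, so G is not a forest; only forests have treewidth ≤ 1, hence tw(G) ≥ 2. Hence tw(G) = 2 exactly.

Treewidth 2.
One such decomposition:
Bags: B1 = {2, 3, 5}  B2 = {3, 4, 5}  B3 = {1, 4, 5}
Tree: B1–B2, B2–B3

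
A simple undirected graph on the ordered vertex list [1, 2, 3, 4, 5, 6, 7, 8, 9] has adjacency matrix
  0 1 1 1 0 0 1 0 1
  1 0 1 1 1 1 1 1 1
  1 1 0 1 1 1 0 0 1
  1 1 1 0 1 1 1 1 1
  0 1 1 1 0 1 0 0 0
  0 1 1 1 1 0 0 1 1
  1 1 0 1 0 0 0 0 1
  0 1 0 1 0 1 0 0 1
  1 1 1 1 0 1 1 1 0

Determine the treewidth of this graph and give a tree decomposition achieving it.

Each bag holds 5 vertices, so the decomposition has width 4, which upper-bounds the treewidth. For the lower bound, the 5 vertices {2, 4, 6, 8, 9} are pairwise adjacent, and any tree decomposition puts a clique entirely inside one bag — forcing width ≥ 4. Hence tw(G) = 4 exactly.

Treewidth 4.
One such decomposition:
Bags: B1 = {1, 2, 3, 4, 9}  B2 = {1, 2, 4, 7, 9}  B3 = {2, 3, 4, 6, 9}  B4 = {2, 3, 4, 5, 6}  B5 = {2, 4, 6, 8, 9}
Tree: B1–B2, B1–B3, B3–B4, B3–B5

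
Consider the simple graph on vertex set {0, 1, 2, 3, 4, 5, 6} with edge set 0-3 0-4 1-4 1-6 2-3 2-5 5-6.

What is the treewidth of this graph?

A width-2 tree decomposition is:
Bags: B1 = {0, 3, 4}  B2 = {2, 3, 4}  B3 = {2, 4, 5}  B4 = {4, 5, 6}  B5 = {1, 4, 6}
Tree: B1–B2, B2–B3, B3–B4, B4–B5
Every bag has size at most 3, so the width is 3 − 1 = 2 and tw(G) ≤ 2. Since 4–0–3–2–5–6–1–4 is a cycle in G, G is not acyclic. Forests are exactly the graphs of treewidth ≤ 1, so tw(G) ≥ 2. Combining the bounds, tw(G) = 2.

2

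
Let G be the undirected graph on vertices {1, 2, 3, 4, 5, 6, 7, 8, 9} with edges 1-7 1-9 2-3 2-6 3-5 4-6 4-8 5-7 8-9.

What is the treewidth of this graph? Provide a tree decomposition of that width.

Every bag has size at most 3, so the width is 3 − 1 = 2 and tw(G) ≤ 2. Since 3–2–6–4–8–9–1–7–5–3 is a cycle in G, G is not acyclic. Forests are exactly the graphs of treewidth ≤ 1, so tw(G) ≥ 2. Therefore the treewidth is 2.

Treewidth 2.
One optimal decomposition is:
Bags: B1 = {2, 3, 6}  B2 = {3, 4, 6}  B3 = {3, 4, 8}  B4 = {3, 8, 9}  B5 = {1, 3, 9}  B6 = {1, 3, 7}  B7 = {3, 5, 7}
Tree: B1–B2, B2–B3, B3–B4, B4–B5, B5–B6, B6–B7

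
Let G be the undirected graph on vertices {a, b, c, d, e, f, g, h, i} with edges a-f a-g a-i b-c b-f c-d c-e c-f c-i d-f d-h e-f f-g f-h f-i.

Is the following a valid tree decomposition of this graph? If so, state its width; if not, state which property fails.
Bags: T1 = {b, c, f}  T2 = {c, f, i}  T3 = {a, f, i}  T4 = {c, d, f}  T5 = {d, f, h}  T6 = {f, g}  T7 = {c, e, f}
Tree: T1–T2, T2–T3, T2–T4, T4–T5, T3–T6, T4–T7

No — edge (a,g) lies in no bag.

A tree decomposition must satisfy three properties: every vertex lies in some bag; for every edge, both endpoints lie together in some bag; and for every vertex, the bags containing it form a connected subtree. Here edge (a,g) lies in no bag, so the decomposition is invalid.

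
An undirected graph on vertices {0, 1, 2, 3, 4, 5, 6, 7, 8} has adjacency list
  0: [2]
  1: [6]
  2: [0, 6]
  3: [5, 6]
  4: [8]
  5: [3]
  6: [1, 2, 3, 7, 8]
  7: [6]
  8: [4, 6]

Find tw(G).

A width-1 tree decomposition is:
Bags: B1 = {3, 6}  B2 = {6, 8}  B3 = {2, 6}  B4 = {0, 2}  B5 = {4, 8}  B6 = {3, 5}  B7 = {6, 7}  B8 = {1, 6}
Tree: B1–B2, B1–B3, B3–B4, B2–B5, B1–B6, B2–B7, B2–B8
Every bag has size at most 2, so the width is 2 − 1 = 1 and tw(G) ≤ 1. G has an edge, so its treewidth is at least 1. Hence tw(G) = 1 exactly.

1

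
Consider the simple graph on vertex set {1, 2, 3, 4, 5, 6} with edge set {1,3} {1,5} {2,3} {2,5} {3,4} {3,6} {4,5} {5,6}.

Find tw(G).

A width-2 tree decomposition is:
Bags: B1 = {3, 5, 6}  B2 = {3, 4, 5}  B3 = {1, 3, 5}  B4 = {2, 3, 5}
Tree: B1–B2, B2–B3, B3–B4
Every bag has size at most 3, so the width is 3 − 1 = 2 and tw(G) ≤ 2. Since 3–6–5–4–3 is a cycle in G, G is not acyclic. Forests are exactly the graphs of treewidth ≤ 1, so tw(G) ≥ 2. The upper and lower bounds meet at 2, so that is the treewidth.

2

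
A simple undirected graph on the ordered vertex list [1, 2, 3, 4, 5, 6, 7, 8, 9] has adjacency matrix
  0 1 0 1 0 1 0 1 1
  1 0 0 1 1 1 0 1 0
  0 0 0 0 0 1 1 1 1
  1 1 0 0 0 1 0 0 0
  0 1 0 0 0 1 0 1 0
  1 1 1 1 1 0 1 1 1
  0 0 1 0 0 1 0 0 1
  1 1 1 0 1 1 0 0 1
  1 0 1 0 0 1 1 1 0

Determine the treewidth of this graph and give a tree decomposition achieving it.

Treewidth 3.
One such decomposition:
Bags: B1 = {1, 2, 6, 8}  B2 = {1, 6, 8, 9}  B3 = {3, 6, 8, 9}  B4 = {2, 5, 6, 8}  B5 = {3, 6, 7, 9}  B6 = {1, 2, 4, 6}
Tree: B1–B2, B2–B3, B1–B4, B3–B5, B1–B6

The largest bag has 4 vertices, giving width 3; this decomposition certifies tw(G) ≤ 3. For the lower bound, the 4 vertices {1, 6, 8, 9} are pairwise adjacent, and any tree decomposition puts a clique entirely inside one bag — forcing width ≥ 3. The upper and lower bounds meet at 3, so that is the treewidth.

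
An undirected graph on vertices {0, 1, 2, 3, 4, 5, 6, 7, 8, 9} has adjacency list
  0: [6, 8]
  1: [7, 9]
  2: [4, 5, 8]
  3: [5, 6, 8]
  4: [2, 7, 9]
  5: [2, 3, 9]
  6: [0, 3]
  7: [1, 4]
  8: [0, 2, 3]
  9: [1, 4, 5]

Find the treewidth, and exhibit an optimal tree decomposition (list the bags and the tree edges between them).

Treewidth 2.
One such decomposition:
Bags: B1 = {0, 6, 8}  B2 = {3, 6, 8}  B3 = {2, 3, 8}  B4 = {2, 3, 5}  B5 = {2, 4, 5}  B6 = {4, 5, 9}  B7 = {4, 7, 9}  B8 = {1, 7, 9}
Tree: B1–B2, B2–B3, B3–B4, B4–B5, B5–B6, B6–B7, B7–B8

Every bag has size at most 3, so the width is 3 − 1 = 2 and tw(G) ≤ 2. Since 0–6–3–8–0 is a cycle in G, G is not acyclic. Forests are exactly the graphs of treewidth ≤ 1, so tw(G) ≥ 2. Combining the bounds, tw(G) = 2.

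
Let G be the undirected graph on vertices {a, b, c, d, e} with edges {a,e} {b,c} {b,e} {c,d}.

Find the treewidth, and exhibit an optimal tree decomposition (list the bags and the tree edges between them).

Treewidth 1.
One optimal decomposition is:
Bags: B1 = {a, e}  B2 = {b, e}  B3 = {b, c}  B4 = {c, d}
Tree: B1–B2, B2–B3, B3–B4

Every bag has size at most 2, so the width is 2 − 1 = 1 and tw(G) ≤ 1. Any graph with an edge has treewidth ≥ 1, and G has the edge a–e. Hence tw(G) = 1 exactly.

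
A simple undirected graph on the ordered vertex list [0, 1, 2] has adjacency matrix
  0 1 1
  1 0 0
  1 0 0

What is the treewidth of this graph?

A width-1 tree decomposition is:
Bags: B1 = {0, 1}  B2 = {0, 2}
Tree: B1–B2
The largest bag has 2 vertices, giving width 1; this decomposition certifies tw(G) ≤ 1. Any graph with an edge has treewidth ≥ 1, and G has the edge 0–1. The upper and lower bounds meet at 1, so that is the treewidth.

1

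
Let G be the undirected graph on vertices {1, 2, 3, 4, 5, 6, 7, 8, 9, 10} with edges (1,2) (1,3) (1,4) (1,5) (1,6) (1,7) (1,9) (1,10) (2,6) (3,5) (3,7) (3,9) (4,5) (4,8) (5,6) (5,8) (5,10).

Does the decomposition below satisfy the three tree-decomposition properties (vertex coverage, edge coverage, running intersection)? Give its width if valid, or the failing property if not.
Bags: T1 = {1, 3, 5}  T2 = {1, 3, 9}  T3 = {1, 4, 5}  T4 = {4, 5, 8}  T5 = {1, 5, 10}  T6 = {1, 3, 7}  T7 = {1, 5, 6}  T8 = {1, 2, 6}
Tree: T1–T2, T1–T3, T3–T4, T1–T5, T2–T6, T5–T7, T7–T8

Vertex coverage: the bags together contain {1, 2, 3, 4, 5, 6, 7, 8, 9, 10}, the full vertex set. Edge coverage: each edge of G has both endpoints in at least one bag. Running intersection: for every vertex, the bags containing it form a connected subtree. All three properties hold, so this is a valid tree decomposition of width max|bag| − 1 = 2, and hence tw(G) ≤ 2.

Yes; width 2.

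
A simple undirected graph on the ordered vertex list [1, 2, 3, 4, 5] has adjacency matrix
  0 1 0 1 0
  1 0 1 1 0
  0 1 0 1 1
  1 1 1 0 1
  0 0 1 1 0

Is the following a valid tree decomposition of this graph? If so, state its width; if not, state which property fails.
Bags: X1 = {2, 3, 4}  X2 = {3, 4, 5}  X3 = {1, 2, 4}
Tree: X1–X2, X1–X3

Yes; width 2.

Every vertex of G appears in some bag (union = {1, 2, 3, 4, 5}); every edge is covered by a bag; and for each vertex v the set of bags containing v is connected in the bag tree. The decomposition is therefore valid. The largest bag has 3 vertices, so the width is 2.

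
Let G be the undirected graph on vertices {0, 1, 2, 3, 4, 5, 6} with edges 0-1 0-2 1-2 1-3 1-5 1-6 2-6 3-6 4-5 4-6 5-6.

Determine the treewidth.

2

A width-2 tree decomposition is:
Bags: B1 = {1, 3, 6}  B2 = {1, 5, 6}  B3 = {1, 2, 6}  B4 = {4, 5, 6}  B5 = {0, 1, 2}
Tree: B1–B2, B2–B3, B2–B4, B3–B5
Each bag holds 3 vertices, so the decomposition has width 2, which upper-bounds the treewidth. On the other hand G contains the 3-clique {0, 1, 2}. A clique must lie in a single bag of any decomposition, so no decomposition can have width below 2. The upper and lower bounds meet at 2, so that is the treewidth.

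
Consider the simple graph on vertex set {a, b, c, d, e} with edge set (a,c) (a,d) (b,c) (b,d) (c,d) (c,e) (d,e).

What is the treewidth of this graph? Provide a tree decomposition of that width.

Each bag holds 3 vertices, so the decomposition has width 2, which upper-bounds the treewidth. On the other hand G contains the 3-clique {c, d, e}. A clique must lie in a single bag of any decomposition, so no decomposition can have width below 2. Therefore the treewidth is 2.

Treewidth 2.
One optimal decomposition is:
Bags: B1 = {b, c, d}  B2 = {c, d, e}  B3 = {a, c, d}
Tree: B1–B2, B1–B3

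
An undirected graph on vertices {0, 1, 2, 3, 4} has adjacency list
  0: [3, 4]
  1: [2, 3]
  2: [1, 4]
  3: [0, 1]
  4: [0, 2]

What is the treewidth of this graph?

2

A width-2 tree decomposition is:
Bags: B1 = {1, 2, 4}  B2 = {1, 3, 4}  B3 = {0, 3, 4}
Tree: B1–B2, B2–B3
Every bag has size at most 3, so the width is 3 − 1 = 2 and tw(G) ≤ 2. For the lower bound, G contains the cycle 4–2–1–3–0–4, so G is not a forest; only forests have treewidth ≤ 1, hence tw(G) ≥ 2. Therefore the treewidth is 2.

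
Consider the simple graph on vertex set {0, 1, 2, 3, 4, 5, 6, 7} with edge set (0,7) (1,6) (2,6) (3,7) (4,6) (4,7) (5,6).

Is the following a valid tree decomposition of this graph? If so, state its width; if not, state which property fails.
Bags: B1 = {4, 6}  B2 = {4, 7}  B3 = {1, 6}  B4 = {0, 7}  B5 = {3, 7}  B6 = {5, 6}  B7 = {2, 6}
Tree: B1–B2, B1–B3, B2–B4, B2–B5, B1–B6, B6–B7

Yes; width 1.

Checking the three conditions: (i) the bags cover all of {0, 1, 2, 3, 4, 5, 6, 7}; (ii) for each edge, some bag contains both endpoints; (iii) the bags containing any fixed vertex form a subtree. All hold, so the decomposition is valid with width 2 − 1 = 1.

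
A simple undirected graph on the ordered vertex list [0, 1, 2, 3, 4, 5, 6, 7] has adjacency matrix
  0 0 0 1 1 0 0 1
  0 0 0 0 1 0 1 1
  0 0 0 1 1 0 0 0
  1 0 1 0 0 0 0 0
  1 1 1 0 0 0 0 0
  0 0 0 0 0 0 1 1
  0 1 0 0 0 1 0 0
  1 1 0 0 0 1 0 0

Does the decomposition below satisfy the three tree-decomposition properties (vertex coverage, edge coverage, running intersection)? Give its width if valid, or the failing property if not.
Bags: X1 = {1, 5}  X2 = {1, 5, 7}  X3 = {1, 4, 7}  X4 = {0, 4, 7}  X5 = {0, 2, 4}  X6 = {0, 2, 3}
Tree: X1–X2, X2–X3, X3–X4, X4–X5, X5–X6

No — vertex 6 appears in no bag.

A tree decomposition must satisfy three properties: every vertex lies in some bag; for every edge, both endpoints lie together in some bag; and for every vertex, the bags containing it form a connected subtree. Here vertex 6 appears in no bag, so the decomposition is invalid.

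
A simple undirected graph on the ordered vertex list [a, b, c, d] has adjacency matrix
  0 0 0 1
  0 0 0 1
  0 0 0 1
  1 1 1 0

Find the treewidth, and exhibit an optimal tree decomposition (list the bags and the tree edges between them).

Treewidth 1.
One optimal decomposition is:
Bags: B1 = {b, d}  B2 = {c, d}  B3 = {a, d}
Tree: B1–B2, B2–B3

Every bag has size at most 2, so the width is 2 − 1 = 1 and tw(G) ≤ 1. Any graph with an edge has treewidth ≥ 1, and G has the edge b–d. Hence tw(G) = 1 exactly.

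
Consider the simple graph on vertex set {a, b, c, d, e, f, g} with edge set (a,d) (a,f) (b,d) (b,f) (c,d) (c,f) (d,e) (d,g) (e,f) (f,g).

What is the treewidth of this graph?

A width-2 tree decomposition is:
Bags: B1 = {d, f, g}  B2 = {a, d, f}  B3 = {d, e, f}  B4 = {b, d, f}  B5 = {c, d, f}
Tree: B1–B2, B2–B3, B3–B4, B4–B5
Each bag holds 3 vertices, so the decomposition has width 2, which upper-bounds the treewidth. Since f–g–d–a–f is a cycle in G, G is not acyclic. Forests are exactly the graphs of treewidth ≤ 1, so tw(G) ≥ 2. Therefore the treewidth is 2.

2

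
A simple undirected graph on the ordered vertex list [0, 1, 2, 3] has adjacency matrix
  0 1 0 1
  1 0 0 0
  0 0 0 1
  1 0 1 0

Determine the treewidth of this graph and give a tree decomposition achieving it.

Treewidth 1.
Bags: B1 = {0, 1}  B2 = {0, 3}  B3 = {2, 3}
Tree: B1–B2, B2–B3

The largest bag has 2 vertices, giving width 1; this decomposition certifies tw(G) ≤ 1. Any graph with an edge has treewidth ≥ 1, and G has the edge 1–0. The upper and lower bounds meet at 1, so that is the treewidth.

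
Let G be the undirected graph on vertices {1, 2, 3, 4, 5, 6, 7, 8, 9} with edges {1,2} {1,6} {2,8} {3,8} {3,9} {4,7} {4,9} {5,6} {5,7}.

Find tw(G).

2

A width-2 tree decomposition is:
Bags: B1 = {1, 5, 6}  B2 = {1, 5, 7}  B3 = {1, 4, 7}  B4 = {1, 4, 9}  B5 = {1, 3, 9}  B6 = {1, 3, 8}  B7 = {1, 2, 8}
Tree: B1–B2, B2–B3, B3–B4, B4–B5, B5–B6, B6–B7
Every bag has size at most 3, so the width is 3 − 1 = 2 and tw(G) ≤ 2. The edges 1–6–5–7–4–9–3–8–2–1 form a cycle, so G is not a tree and its treewidth is at least 2. Hence tw(G) = 2 exactly.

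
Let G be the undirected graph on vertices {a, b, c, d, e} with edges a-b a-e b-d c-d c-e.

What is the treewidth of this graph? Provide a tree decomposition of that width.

Treewidth 2.
One optimal decomposition is:
Bags: B1 = {a, b, e}  B2 = {b, d, e}  B3 = {c, d, e}
Tree: B1–B2, B2–B3

Each bag holds 3 vertices, so the decomposition has width 2, which upper-bounds the treewidth. Since e–a–b–d–c–e is a cycle in G, G is not acyclic. Forests are exactly the graphs of treewidth ≤ 1, so tw(G) ≥ 2. The upper and lower bounds meet at 2, so that is the treewidth.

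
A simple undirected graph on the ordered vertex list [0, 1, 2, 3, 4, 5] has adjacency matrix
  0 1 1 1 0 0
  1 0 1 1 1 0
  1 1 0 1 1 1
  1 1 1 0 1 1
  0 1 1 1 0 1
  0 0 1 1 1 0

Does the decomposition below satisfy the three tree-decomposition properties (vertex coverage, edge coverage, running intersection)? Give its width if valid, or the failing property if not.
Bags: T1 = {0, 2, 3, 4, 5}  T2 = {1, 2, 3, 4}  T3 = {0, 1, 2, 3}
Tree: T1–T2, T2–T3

A tree decomposition must satisfy three properties: every vertex lies in some bag; for every edge, both endpoints lie together in some bag; and for every vertex, the bags containing it form a connected subtree. Here bags containing vertex 0 are not connected in the tree, so the decomposition is invalid.

No — bags containing vertex 0 are not connected in the tree.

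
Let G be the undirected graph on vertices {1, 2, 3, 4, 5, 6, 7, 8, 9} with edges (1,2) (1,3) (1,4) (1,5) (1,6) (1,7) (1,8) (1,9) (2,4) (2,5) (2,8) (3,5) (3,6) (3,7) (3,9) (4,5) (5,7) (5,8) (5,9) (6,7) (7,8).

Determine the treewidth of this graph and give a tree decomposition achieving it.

Treewidth 3.
One optimal decomposition is:
Bags: B1 = {1, 3, 5, 7}  B2 = {1, 3, 6, 7}  B3 = {1, 5, 7, 8}  B4 = {1, 2, 5, 8}  B5 = {1, 3, 5, 9}  B6 = {1, 2, 4, 5}
Tree: B1–B2, B1–B3, B3–B4, B1–B5, B4–B6

The largest bag has 4 vertices, giving width 3; this decomposition certifies tw(G) ≤ 3. On the other hand G contains the 4-clique {1, 3, 5, 9}. A clique must lie in a single bag of any decomposition, so no decomposition can have width below 3. Combining the bounds, tw(G) = 3.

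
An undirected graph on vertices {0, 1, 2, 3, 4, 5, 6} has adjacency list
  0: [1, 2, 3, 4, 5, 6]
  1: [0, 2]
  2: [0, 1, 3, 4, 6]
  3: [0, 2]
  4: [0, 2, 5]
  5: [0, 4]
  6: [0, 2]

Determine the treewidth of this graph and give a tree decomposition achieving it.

Treewidth 2.
One such decomposition:
Bags: B1 = {0, 2, 4}  B2 = {0, 1, 2}  B3 = {0, 2, 6}  B4 = {0, 4, 5}  B5 = {0, 2, 3}
Tree: B1–B2, B2–B3, B1–B4, B1–B5

Every bag has size at most 3, so the width is 3 − 1 = 2 and tw(G) ≤ 2. For the lower bound, the 3 vertices {0, 1, 2} are pairwise adjacent, and any tree decomposition puts a clique entirely inside one bag — forcing width ≥ 2. Therefore the treewidth is 2.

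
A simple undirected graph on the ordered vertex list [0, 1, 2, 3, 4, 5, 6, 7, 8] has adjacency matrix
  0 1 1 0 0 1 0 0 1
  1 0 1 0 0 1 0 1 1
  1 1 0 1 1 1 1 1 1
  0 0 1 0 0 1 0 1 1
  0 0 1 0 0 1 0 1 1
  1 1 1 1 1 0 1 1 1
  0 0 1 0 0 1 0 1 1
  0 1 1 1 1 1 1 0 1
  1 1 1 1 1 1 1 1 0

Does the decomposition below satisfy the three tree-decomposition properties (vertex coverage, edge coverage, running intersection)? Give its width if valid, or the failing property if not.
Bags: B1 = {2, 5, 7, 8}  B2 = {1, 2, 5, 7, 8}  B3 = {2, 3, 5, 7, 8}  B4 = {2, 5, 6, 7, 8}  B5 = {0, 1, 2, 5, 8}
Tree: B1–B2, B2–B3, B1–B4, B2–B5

No — vertex 4 appears in no bag.

A tree decomposition must satisfy three properties: every vertex lies in some bag; for every edge, both endpoints lie together in some bag; and for every vertex, the bags containing it form a connected subtree. Here vertex 4 appears in no bag, so the decomposition is invalid.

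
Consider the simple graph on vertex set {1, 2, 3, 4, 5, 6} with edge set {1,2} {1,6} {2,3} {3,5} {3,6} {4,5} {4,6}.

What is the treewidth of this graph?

A width-2 tree decomposition is:
Bags: B1 = {1, 2, 6}  B2 = {2, 3, 6}  B3 = {3, 4, 6}  B4 = {3, 4, 5}
Tree: B1–B2, B2–B3, B3–B4
Each bag holds 3 vertices, so the decomposition has width 2, which upper-bounds the treewidth. Since 1–2–3–6–1 is a cycle in G, G is not acyclic. Forests are exactly the graphs of treewidth ≤ 1, so tw(G) ≥ 2. The upper and lower bounds meet at 2, so that is the treewidth.

2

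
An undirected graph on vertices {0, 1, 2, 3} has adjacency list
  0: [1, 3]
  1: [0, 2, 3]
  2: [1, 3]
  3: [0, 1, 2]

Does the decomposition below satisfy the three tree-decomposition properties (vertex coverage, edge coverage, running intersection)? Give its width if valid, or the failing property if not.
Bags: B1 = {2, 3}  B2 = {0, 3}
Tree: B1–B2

A tree decomposition must satisfy three properties: every vertex lies in some bag; for every edge, both endpoints lie together in some bag; and for every vertex, the bags containing it form a connected subtree. Here vertex 1 appears in no bag, so the decomposition is invalid.

No — vertex 1 appears in no bag.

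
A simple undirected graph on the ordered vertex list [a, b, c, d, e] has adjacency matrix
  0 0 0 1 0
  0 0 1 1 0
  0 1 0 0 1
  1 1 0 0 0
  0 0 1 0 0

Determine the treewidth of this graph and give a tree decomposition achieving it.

Each bag holds 2 vertices, so the decomposition has width 1, which upper-bounds the treewidth. Any graph with an edge has treewidth ≥ 1, and G has the edge c–b. Hence tw(G) = 1 exactly.

Treewidth 1.
One such decomposition:
Bags: B1 = {b, c}  B2 = {b, d}  B3 = {c, e}  B4 = {a, d}
Tree: B1–B2, B1–B3, B2–B4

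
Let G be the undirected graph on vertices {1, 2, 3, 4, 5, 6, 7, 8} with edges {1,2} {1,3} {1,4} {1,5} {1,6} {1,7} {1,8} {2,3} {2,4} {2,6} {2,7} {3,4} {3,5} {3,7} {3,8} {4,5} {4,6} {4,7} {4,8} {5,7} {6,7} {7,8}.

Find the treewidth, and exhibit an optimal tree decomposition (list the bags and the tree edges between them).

Treewidth 4.
One optimal decomposition is:
Bags: B1 = {1, 3, 4, 5, 7}  B2 = {1, 2, 3, 4, 7}  B3 = {1, 2, 4, 6, 7}  B4 = {1, 3, 4, 7, 8}
Tree: B1–B2, B2–B3, B1–B4

Each bag holds 5 vertices, so the decomposition has width 4, which upper-bounds the treewidth. On the other hand G contains the 5-clique {1, 3, 4, 7, 8}. A clique must lie in a single bag of any decomposition, so no decomposition can have width below 4. Hence tw(G) = 4 exactly.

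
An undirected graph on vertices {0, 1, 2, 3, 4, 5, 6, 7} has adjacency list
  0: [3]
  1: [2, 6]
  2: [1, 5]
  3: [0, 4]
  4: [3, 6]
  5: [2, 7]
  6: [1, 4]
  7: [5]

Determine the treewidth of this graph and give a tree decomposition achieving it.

Every bag has size at most 2, so the width is 2 − 1 = 1 and tw(G) ≤ 1. G has an edge, so its treewidth is at least 1. Hence tw(G) = 1 exactly.

Treewidth 1.
One optimal decomposition is:
Bags: B1 = {5, 7}  B2 = {2, 5}  B3 = {1, 2}  B4 = {1, 6}  B5 = {4, 6}  B6 = {3, 4}  B7 = {0, 3}
Tree: B1–B2, B2–B3, B3–B4, B4–B5, B5–B6, B6–B7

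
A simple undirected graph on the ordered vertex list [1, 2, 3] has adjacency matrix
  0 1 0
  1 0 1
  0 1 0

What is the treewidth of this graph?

A width-1 tree decomposition is:
Bags: B1 = {1, 2}  B2 = {2, 3}
Tree: B1–B2
Each bag holds 2 vertices, so the decomposition has width 1, which upper-bounds the treewidth. G has an edge, so its treewidth is at least 1. The upper and lower bounds meet at 1, so that is the treewidth.

1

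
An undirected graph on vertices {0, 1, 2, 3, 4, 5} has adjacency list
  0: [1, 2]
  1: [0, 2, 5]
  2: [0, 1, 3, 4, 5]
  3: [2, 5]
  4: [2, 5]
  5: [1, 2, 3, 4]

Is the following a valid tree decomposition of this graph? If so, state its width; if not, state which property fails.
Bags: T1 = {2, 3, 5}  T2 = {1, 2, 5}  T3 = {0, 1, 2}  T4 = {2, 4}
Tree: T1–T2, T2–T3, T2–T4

A tree decomposition must satisfy three properties: every vertex lies in some bag; for every edge, both endpoints lie together in some bag; and for every vertex, the bags containing it form a connected subtree. Here edge (5,4) lies in no bag, so the decomposition is invalid.

No — edge (5,4) lies in no bag.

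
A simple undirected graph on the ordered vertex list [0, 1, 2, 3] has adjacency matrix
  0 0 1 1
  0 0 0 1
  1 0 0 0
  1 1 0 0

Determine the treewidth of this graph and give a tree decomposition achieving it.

Treewidth 1.
One such decomposition:
Bags: B1 = {0, 3}  B2 = {0, 2}  B3 = {1, 3}
Tree: B1–B2, B1–B3

Every bag has size at most 2, so the width is 2 − 1 = 1 and tw(G) ≤ 1. G has an edge, so its treewidth is at least 1. Therefore the treewidth is 1.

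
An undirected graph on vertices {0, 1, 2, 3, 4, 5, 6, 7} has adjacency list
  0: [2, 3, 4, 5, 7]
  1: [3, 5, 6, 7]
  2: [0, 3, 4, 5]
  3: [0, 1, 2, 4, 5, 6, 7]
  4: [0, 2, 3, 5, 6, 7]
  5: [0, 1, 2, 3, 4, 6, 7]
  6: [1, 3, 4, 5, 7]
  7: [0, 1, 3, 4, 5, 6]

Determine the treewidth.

4

A width-4 tree decomposition is:
Bags: B1 = {3, 4, 5, 6, 7}  B2 = {0, 3, 4, 5, 7}  B3 = {0, 2, 3, 4, 5}  B4 = {1, 3, 5, 6, 7}
Tree: B1–B2, B2–B3, B1–B4
Each bag holds 5 vertices, so the decomposition has width 4, which upper-bounds the treewidth. Conversely, {1, 3, 5, 6, 7} is a clique of size 5, and the vertices of any clique must share a bag in every tree decomposition; so some bag has ≥ 5 vertices and tw(G) ≥ 4. The upper and lower bounds meet at 4, so that is the treewidth.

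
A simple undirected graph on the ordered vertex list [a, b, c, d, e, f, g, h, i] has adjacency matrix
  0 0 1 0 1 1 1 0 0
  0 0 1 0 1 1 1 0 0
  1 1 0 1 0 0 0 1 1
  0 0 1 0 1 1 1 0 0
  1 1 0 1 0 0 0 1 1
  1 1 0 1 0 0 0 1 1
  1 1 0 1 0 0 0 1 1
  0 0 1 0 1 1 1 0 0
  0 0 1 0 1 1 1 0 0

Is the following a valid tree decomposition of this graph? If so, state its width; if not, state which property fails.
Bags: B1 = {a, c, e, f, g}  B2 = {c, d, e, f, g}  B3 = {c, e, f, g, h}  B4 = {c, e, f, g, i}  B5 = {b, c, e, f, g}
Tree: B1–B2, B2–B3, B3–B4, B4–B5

Yes; width 4.

Vertex coverage: the bags together contain {a, b, c, d, e, f, g, h, i}, the full vertex set. Edge coverage: each edge of G has both endpoints in at least one bag. Running intersection: for every vertex, the bags containing it form a connected subtree. All three properties hold, so this is a valid tree decomposition of width max|bag| − 1 = 4, and hence tw(G) ≤ 4.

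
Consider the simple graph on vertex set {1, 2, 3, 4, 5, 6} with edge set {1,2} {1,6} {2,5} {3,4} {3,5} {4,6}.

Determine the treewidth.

A width-2 tree decomposition is:
Bags: B1 = {3, 4, 6}  B2 = {3, 5, 6}  B3 = {2, 5, 6}  B4 = {1, 2, 6}
Tree: B1–B2, B2–B3, B3–B4
Each bag holds 3 vertices, so the decomposition has width 2, which upper-bounds the treewidth. Since 6–4–3–5–2–1–6 is a cycle in G, G is not acyclic. Forests are exactly the graphs of treewidth ≤ 1, so tw(G) ≥ 2. Combining the bounds, tw(G) = 2.

2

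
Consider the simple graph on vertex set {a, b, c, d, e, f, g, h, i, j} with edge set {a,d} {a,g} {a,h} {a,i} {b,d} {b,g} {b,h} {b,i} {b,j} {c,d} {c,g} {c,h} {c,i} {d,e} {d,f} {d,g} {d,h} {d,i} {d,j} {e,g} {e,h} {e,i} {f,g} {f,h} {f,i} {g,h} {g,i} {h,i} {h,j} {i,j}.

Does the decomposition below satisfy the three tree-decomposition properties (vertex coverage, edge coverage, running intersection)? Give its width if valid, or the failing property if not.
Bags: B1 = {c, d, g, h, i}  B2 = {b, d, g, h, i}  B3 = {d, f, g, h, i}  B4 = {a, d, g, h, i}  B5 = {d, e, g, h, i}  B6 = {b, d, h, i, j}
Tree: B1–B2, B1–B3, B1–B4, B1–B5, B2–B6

Yes; width 4.

Checking the three conditions: (i) the bags cover all of {a, b, c, d, e, f, g, h, i, j}; (ii) for each edge, some bag contains both endpoints; (iii) the bags containing any fixed vertex form a subtree. All hold, so the decomposition is valid with width 5 − 1 = 4.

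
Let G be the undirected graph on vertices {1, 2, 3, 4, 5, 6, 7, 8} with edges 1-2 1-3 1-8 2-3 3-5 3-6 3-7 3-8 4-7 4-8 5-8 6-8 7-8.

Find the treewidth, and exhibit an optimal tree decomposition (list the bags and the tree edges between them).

Treewidth 2.
Bags: B1 = {1, 3, 8}  B2 = {3, 6, 8}  B3 = {3, 7, 8}  B4 = {1, 2, 3}  B5 = {4, 7, 8}  B6 = {3, 5, 8}
Tree: B1–B2, B1–B3, B1–B4, B3–B5, B2–B6

Every bag has size at most 3, so the width is 3 − 1 = 2 and tw(G) ≤ 2. For the lower bound, the 3 vertices {1, 3, 8} are pairwise adjacent, and any tree decomposition puts a clique entirely inside one bag — forcing width ≥ 2. Therefore the treewidth is 2.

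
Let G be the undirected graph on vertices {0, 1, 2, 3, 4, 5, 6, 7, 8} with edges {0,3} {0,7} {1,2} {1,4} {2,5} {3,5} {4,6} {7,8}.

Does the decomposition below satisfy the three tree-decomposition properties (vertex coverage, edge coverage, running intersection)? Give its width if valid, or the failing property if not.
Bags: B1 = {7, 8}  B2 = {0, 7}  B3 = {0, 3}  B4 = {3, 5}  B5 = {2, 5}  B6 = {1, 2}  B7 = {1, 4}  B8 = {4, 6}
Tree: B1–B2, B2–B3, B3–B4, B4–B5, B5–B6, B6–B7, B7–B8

Every vertex of G appears in some bag (union = {0, 1, 2, 3, 4, 5, 6, 7, 8}); every edge is covered by a bag; and for each vertex v the set of bags containing v is connected in the bag tree. The decomposition is therefore valid. The largest bag has 2 vertices, so the width is 1.

Yes; width 1.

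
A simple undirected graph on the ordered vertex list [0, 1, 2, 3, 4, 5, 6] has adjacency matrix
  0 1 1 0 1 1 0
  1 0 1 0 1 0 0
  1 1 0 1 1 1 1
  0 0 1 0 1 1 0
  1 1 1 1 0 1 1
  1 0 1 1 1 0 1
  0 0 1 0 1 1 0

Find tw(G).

3

A width-3 tree decomposition is:
Bags: B1 = {0, 2, 4, 5}  B2 = {0, 1, 2, 4}  B3 = {2, 4, 5, 6}  B4 = {2, 3, 4, 5}
Tree: B1–B2, B1–B3, B3–B4
Each bag holds 4 vertices, so the decomposition has width 3, which upper-bounds the treewidth. For the lower bound, the 4 vertices {0, 1, 2, 4} are pairwise adjacent, and any tree decomposition puts a clique entirely inside one bag — forcing width ≥ 3. Therefore the treewidth is 3.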